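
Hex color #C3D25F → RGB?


Hex: #C3D25F
R = C3₁₆ = 195
G = D2₁₆ = 210
B = 5F₁₆ = 95
= RGB(195, 210, 95)


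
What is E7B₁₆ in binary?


Each hex digit → 4 binary bits:
  E = 1110
  7 = 0111
  B = 1011
Concatenate: 1110 0111 1011
= 111001111011


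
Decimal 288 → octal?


Divide by 8 repeatedly:
288 ÷ 8 = 36 remainder 0
36 ÷ 8 = 4 remainder 4
4 ÷ 8 = 0 remainder 4
Reading remainders bottom-up:
= 0o440


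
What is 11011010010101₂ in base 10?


Positional values:
Bit 0: 1 × 2^0 = 1
Bit 2: 1 × 2^2 = 4
Bit 4: 1 × 2^4 = 16
Bit 7: 1 × 2^7 = 128
Bit 9: 1 × 2^9 = 512
Bit 10: 1 × 2^10 = 1024
Bit 12: 1 × 2^12 = 4096
Bit 13: 1 × 2^13 = 8192
Sum = 1 + 4 + 16 + 128 + 512 + 1024 + 4096 + 8192
= 13973


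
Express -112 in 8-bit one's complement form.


Original: 01110000
Invert all bits:
  bit 0: 0 → 1
  bit 1: 1 → 0
  bit 2: 1 → 0
  bit 3: 1 → 0
  bit 4: 0 → 1
  bit 5: 0 → 1
  bit 6: 0 → 1
  bit 7: 0 → 1
= 10001111


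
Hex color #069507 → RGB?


Hex: #069507
R = 06₁₆ = 6
G = 95₁₆ = 149
B = 07₁₆ = 7
= RGB(6, 149, 7)


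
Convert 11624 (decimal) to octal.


Divide by 8 repeatedly:
11624 ÷ 8 = 1453 remainder 0
1453 ÷ 8 = 181 remainder 5
181 ÷ 8 = 22 remainder 5
22 ÷ 8 = 2 remainder 6
2 ÷ 8 = 0 remainder 2
Reading remainders bottom-up:
= 0o26550


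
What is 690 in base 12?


Divide by 12 repeatedly:
690 ÷ 12 = 57 remainder 6
57 ÷ 12 = 4 remainder 9
4 ÷ 12 = 0 remainder 4
Reading remainders bottom-up:
= 496


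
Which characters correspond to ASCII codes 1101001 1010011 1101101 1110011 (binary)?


Codes (binary): 1101001 1010011 1101101 1110011
Per-code ASCII lookup:
  1101001 = 105  (range 97-122: lowercase, 105 - 97 = 8) → 'i'
  1010011 = 83  (range 65-90: uppercase, 83 - 65 = 18) → 'S'
  1101101 = 109  (range 97-122: lowercase, 109 - 97 = 12) → 'm'
  1110011 = 115  (range 97-122: lowercase, 115 - 97 = 18) → 's'
= 'iSms'


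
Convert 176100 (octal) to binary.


Each octal digit → 3 binary bits:
  1 = 001
  7 = 111
  6 = 110
  1 = 001
  0 = 000
  0 = 000
Concatenate: 001 111 110 001 000 000
= 001111110001000000


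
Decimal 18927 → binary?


Divide by 2 repeatedly:
18927 ÷ 2 = 9463 remainder 1
9463 ÷ 2 = 4731 remainder 1
4731 ÷ 2 = 2365 remainder 1
2365 ÷ 2 = 1182 remainder 1
1182 ÷ 2 = 591 remainder 0
591 ÷ 2 = 295 remainder 1
295 ÷ 2 = 147 remainder 1
147 ÷ 2 = 73 remainder 1
73 ÷ 2 = 36 remainder 1
36 ÷ 2 = 18 remainder 0
18 ÷ 2 = 9 remainder 0
9 ÷ 2 = 4 remainder 1
4 ÷ 2 = 2 remainder 0
2 ÷ 2 = 1 remainder 0
1 ÷ 2 = 0 remainder 1
Reading remainders bottom-up:
= 100100111101111


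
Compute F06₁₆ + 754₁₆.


Align and add column by column (LSB to MSB, each column mod 16 with carry):
  0F06
+ 0754
  ----
  col 0: 6(6) + 4(4) + 0 (carry in) = 10 → A(10), carry out 0
  col 1: 0(0) + 5(5) + 0 (carry in) = 5 → 5(5), carry out 0
  col 2: F(15) + 7(7) + 0 (carry in) = 22 → 6(6), carry out 1
  col 3: 0(0) + 0(0) + 1 (carry in) = 1 → 1(1), carry out 0
Reading digits MSB→LSB: 165A
Strip leading zeros: 165A
= 0x165A


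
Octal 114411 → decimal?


Positional values:
Position 0: 1 × 8^0 = 1
Position 1: 1 × 8^1 = 8
Position 2: 4 × 8^2 = 256
Position 3: 4 × 8^3 = 2048
Position 4: 1 × 8^4 = 4096
Position 5: 1 × 8^5 = 32768
Sum = 1 + 8 + 256 + 2048 + 4096 + 32768
= 39177


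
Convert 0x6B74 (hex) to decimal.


Positional values:
Position 0: 4 × 16^0 = 4 × 1 = 4
Position 1: 7 × 16^1 = 7 × 16 = 112
Position 2: B × 16^2 = 11 × 256 = 2816
Position 3: 6 × 16^3 = 6 × 4096 = 24576
Sum = 4 + 112 + 2816 + 24576
= 27508


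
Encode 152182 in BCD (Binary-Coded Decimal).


Each digit → 4-bit binary:
  1 → 0001
  5 → 0101
  2 → 0010
  1 → 0001
  8 → 1000
  2 → 0010
= 0001 0101 0010 0001 1000 0010


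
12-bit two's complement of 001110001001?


Original: 001110001001
Step 1 - Invert all bits: 110001110110
Step 2 - Add 1: 110001110110 + 1
= 110001110111 (represents -905)


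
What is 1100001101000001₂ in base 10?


Positional values:
Bit 0: 1 × 2^0 = 1
Bit 6: 1 × 2^6 = 64
Bit 8: 1 × 2^8 = 256
Bit 9: 1 × 2^9 = 512
Bit 14: 1 × 2^14 = 16384
Bit 15: 1 × 2^15 = 32768
Sum = 1 + 64 + 256 + 512 + 16384 + 32768
= 49985


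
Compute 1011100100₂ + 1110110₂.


Align and add column by column (LSB to MSB, carry propagating):
  01011100100
+ 00001110110
  -----------
  col 0: 0 + 0 + 0 (carry in) = 0 → bit 0, carry out 0
  col 1: 0 + 1 + 0 (carry in) = 1 → bit 1, carry out 0
  col 2: 1 + 1 + 0 (carry in) = 2 → bit 0, carry out 1
  col 3: 0 + 0 + 1 (carry in) = 1 → bit 1, carry out 0
  col 4: 0 + 1 + 0 (carry in) = 1 → bit 1, carry out 0
  col 5: 1 + 1 + 0 (carry in) = 2 → bit 0, carry out 1
  col 6: 1 + 1 + 1 (carry in) = 3 → bit 1, carry out 1
  col 7: 1 + 0 + 1 (carry in) = 2 → bit 0, carry out 1
  col 8: 0 + 0 + 1 (carry in) = 1 → bit 1, carry out 0
  col 9: 1 + 0 + 0 (carry in) = 1 → bit 1, carry out 0
  col 10: 0 + 0 + 0 (carry in) = 0 → bit 0, carry out 0
Reading bits MSB→LSB: 01101011010
Strip leading zeros: 1101011010
= 1101011010


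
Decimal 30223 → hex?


Divide by 16 repeatedly:
30223 ÷ 16 = 1888 remainder 15 (F)
1888 ÷ 16 = 118 remainder 0 (0)
118 ÷ 16 = 7 remainder 6 (6)
7 ÷ 16 = 0 remainder 7 (7)
Reading remainders bottom-up:
= 0x760F


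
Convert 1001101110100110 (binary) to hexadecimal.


Group into 4-bit nibbles: 1001101110100110
  1001 = 9
  1011 = B
  1010 = A
  0110 = 6
= 0x9BA6


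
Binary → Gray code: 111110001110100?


Binary: 111110001110100
Gray code: G = B XOR (B >> 1)
B >> 1 = 011111000111010
111110001110100 XOR 011111000111010:
  1 XOR 0 = 1
  1 XOR 1 = 0
  1 XOR 1 = 0
  1 XOR 1 = 0
  1 XOR 1 = 0
  0 XOR 1 = 1
  0 XOR 0 = 0
  0 XOR 0 = 0
  1 XOR 0 = 1
  1 XOR 1 = 0
  1 XOR 1 = 0
  0 XOR 1 = 1
  1 XOR 0 = 1
  0 XOR 1 = 1
  0 XOR 0 = 0
= 100001001001110


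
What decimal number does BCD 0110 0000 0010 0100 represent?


Each 4-bit group → digit:
  0110 → 6
  0000 → 0
  0010 → 2
  0100 → 4
= 6024


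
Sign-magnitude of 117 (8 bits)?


Sign bit: 0 (positive)
Magnitude: 117 = 1110101
= 01110101


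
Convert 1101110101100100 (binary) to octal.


Group into 3-bit groups: 001101110101100100
  001 = 1
  101 = 5
  110 = 6
  101 = 5
  100 = 4
  100 = 4
= 0o156544


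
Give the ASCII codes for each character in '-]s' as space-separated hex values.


String: '-]s'  (3 characters)
Per-character ASCII lookup:
  '-': special character: '-' = 45 → 0x2D
  ']': special character: ']' = 93 → 0x5D
  's': lowercase starts at 97: 's' = 97 + 18 = 115 → 0x73
= 0x2D 0x5D 0x73


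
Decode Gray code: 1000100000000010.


Gray code: 1000100000000010
MSB stays the same: 1
Each subsequent bit = prev_binary XOR current_gray:
  B[1] = 1 XOR 0 = 1
  B[2] = 1 XOR 0 = 1
  B[3] = 1 XOR 0 = 1
  B[4] = 1 XOR 1 = 0
  B[5] = 0 XOR 0 = 0
  B[6] = 0 XOR 0 = 0
  B[7] = 0 XOR 0 = 0
  B[8] = 0 XOR 0 = 0
  B[9] = 0 XOR 0 = 0
  B[10] = 0 XOR 0 = 0
  B[11] = 0 XOR 0 = 0
  B[12] = 0 XOR 0 = 0
  B[13] = 0 XOR 0 = 0
  B[14] = 0 XOR 1 = 1
  B[15] = 1 XOR 0 = 1
= 1111000000000011 (61443 decimal)


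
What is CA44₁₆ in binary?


Each hex digit → 4 binary bits:
  C = 1100
  A = 1010
  4 = 0100
  4 = 0100
Concatenate: 1100 1010 0100 0100
= 1100101001000100


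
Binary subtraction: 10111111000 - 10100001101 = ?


Align and subtract column by column (LSB to MSB, borrowing when needed):
  10111111000
- 10100001101
  -----------
  col 0: (0 - 0 borrow-in) - 1 → borrow from next column: (0+2) - 1 = 1, borrow out 1
  col 1: (0 - 1 borrow-in) - 0 → borrow from next column: (-1+2) - 0 = 1, borrow out 1
  col 2: (0 - 1 borrow-in) - 1 → borrow from next column: (-1+2) - 1 = 0, borrow out 1
  col 3: (1 - 1 borrow-in) - 1 → borrow from next column: (0+2) - 1 = 1, borrow out 1
  col 4: (1 - 1 borrow-in) - 0 → 0 - 0 = 0, borrow out 0
  col 5: (1 - 0 borrow-in) - 0 → 1 - 0 = 1, borrow out 0
  col 6: (1 - 0 borrow-in) - 0 → 1 - 0 = 1, borrow out 0
  col 7: (1 - 0 borrow-in) - 0 → 1 - 0 = 1, borrow out 0
  col 8: (1 - 0 borrow-in) - 1 → 1 - 1 = 0, borrow out 0
  col 9: (0 - 0 borrow-in) - 0 → 0 - 0 = 0, borrow out 0
  col 10: (1 - 0 borrow-in) - 1 → 1 - 1 = 0, borrow out 0
Reading bits MSB→LSB: 00011101011
Strip leading zeros: 11101011
= 11101011


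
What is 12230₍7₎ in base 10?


Positional values (base 7):
  0 × 7^0 = 0 × 1 = 0
  3 × 7^1 = 3 × 7 = 21
  2 × 7^2 = 2 × 49 = 98
  2 × 7^3 = 2 × 343 = 686
  1 × 7^4 = 1 × 2401 = 2401
Sum = 0 + 21 + 98 + 686 + 2401
= 3206


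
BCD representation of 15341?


Each digit → 4-bit binary:
  1 → 0001
  5 → 0101
  3 → 0011
  4 → 0100
  1 → 0001
= 0001 0101 0011 0100 0001


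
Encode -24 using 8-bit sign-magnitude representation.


Sign bit: 1 (negative)
Magnitude: 24 = 0011000
= 10011000


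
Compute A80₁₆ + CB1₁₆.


Align and add column by column (LSB to MSB, each column mod 16 with carry):
  0A80
+ 0CB1
  ----
  col 0: 0(0) + 1(1) + 0 (carry in) = 1 → 1(1), carry out 0
  col 1: 8(8) + B(11) + 0 (carry in) = 19 → 3(3), carry out 1
  col 2: A(10) + C(12) + 1 (carry in) = 23 → 7(7), carry out 1
  col 3: 0(0) + 0(0) + 1 (carry in) = 1 → 1(1), carry out 0
Reading digits MSB→LSB: 1731
Strip leading zeros: 1731
= 0x1731


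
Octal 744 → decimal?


Positional values:
Position 0: 4 × 8^0 = 4
Position 1: 4 × 8^1 = 32
Position 2: 7 × 8^2 = 448
Sum = 4 + 32 + 448
= 484


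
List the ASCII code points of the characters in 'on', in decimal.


String: 'on'  (2 characters)
Per-character ASCII lookup:
  'o': lowercase starts at 97: 'o' = 97 + 14 = 111
  'n': lowercase starts at 97: 'n' = 97 + 13 = 110
= 111 110


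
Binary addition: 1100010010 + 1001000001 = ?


Align and add column by column (LSB to MSB, carry propagating):
  01100010010
+ 01001000001
  -----------
  col 0: 0 + 1 + 0 (carry in) = 1 → bit 1, carry out 0
  col 1: 1 + 0 + 0 (carry in) = 1 → bit 1, carry out 0
  col 2: 0 + 0 + 0 (carry in) = 0 → bit 0, carry out 0
  col 3: 0 + 0 + 0 (carry in) = 0 → bit 0, carry out 0
  col 4: 1 + 0 + 0 (carry in) = 1 → bit 1, carry out 0
  col 5: 0 + 0 + 0 (carry in) = 0 → bit 0, carry out 0
  col 6: 0 + 1 + 0 (carry in) = 1 → bit 1, carry out 0
  col 7: 0 + 0 + 0 (carry in) = 0 → bit 0, carry out 0
  col 8: 1 + 0 + 0 (carry in) = 1 → bit 1, carry out 0
  col 9: 1 + 1 + 0 (carry in) = 2 → bit 0, carry out 1
  col 10: 0 + 0 + 1 (carry in) = 1 → bit 1, carry out 0
Reading bits MSB→LSB: 10101010011
Strip leading zeros: 10101010011
= 10101010011


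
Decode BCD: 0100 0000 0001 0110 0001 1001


Each 4-bit group → digit:
  0100 → 4
  0000 → 0
  0001 → 1
  0110 → 6
  0001 → 1
  1001 → 9
= 401619


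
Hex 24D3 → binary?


Each hex digit → 4 binary bits:
  2 = 0010
  4 = 0100
  D = 1101
  3 = 0011
Concatenate: 0010 0100 1101 0011
= 0010010011010011


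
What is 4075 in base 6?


Divide by 6 repeatedly:
4075 ÷ 6 = 679 remainder 1
679 ÷ 6 = 113 remainder 1
113 ÷ 6 = 18 remainder 5
18 ÷ 6 = 3 remainder 0
3 ÷ 6 = 0 remainder 3
Reading remainders bottom-up:
= 30511


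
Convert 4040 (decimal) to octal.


Divide by 8 repeatedly:
4040 ÷ 8 = 505 remainder 0
505 ÷ 8 = 63 remainder 1
63 ÷ 8 = 7 remainder 7
7 ÷ 8 = 0 remainder 7
Reading remainders bottom-up:
= 0o7710


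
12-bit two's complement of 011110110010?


Original: 011110110010
Step 1 - Invert all bits: 100001001101
Step 2 - Add 1: 100001001101 + 1
= 100001001110 (represents -1970)


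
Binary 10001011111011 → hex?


Group into 4-bit nibbles: 0010001011111011
  0010 = 2
  0010 = 2
  1111 = F
  1011 = B
= 0x22FB


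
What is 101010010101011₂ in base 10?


Positional values:
Bit 0: 1 × 2^0 = 1
Bit 1: 1 × 2^1 = 2
Bit 3: 1 × 2^3 = 8
Bit 5: 1 × 2^5 = 32
Bit 7: 1 × 2^7 = 128
Bit 10: 1 × 2^10 = 1024
Bit 12: 1 × 2^12 = 4096
Bit 14: 1 × 2^14 = 16384
Sum = 1 + 2 + 8 + 32 + 128 + 1024 + 4096 + 16384
= 21675


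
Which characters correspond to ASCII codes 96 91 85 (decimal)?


Codes (decimal): 96 91 85
Per-code ASCII lookup:
  96  (special character) → '`'
  91  (special character) → '['
  85  (range 65-90: uppercase, 85 - 65 = 20) → 'U'
= '`[U'


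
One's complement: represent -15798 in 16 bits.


Original: 0011110110110110
Invert all bits:
  bit 0: 0 → 1
  bit 1: 0 → 1
  bit 2: 1 → 0
  bit 3: 1 → 0
  bit 4: 1 → 0
  bit 5: 1 → 0
  bit 6: 0 → 1
  bit 7: 1 → 0
  bit 8: 1 → 0
  bit 9: 0 → 1
  bit 10: 1 → 0
  bit 11: 1 → 0
  bit 12: 0 → 1
  bit 13: 1 → 0
  bit 14: 1 → 0
  bit 15: 0 → 1
= 1100001001001001


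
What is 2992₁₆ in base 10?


Positional values:
Position 0: 2 × 16^0 = 2 × 1 = 2
Position 1: 9 × 16^1 = 9 × 16 = 144
Position 2: 9 × 16^2 = 9 × 256 = 2304
Position 3: 2 × 16^3 = 2 × 4096 = 8192
Sum = 2 + 144 + 2304 + 8192
= 10642


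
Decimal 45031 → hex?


Divide by 16 repeatedly:
45031 ÷ 16 = 2814 remainder 7 (7)
2814 ÷ 16 = 175 remainder 14 (E)
175 ÷ 16 = 10 remainder 15 (F)
10 ÷ 16 = 0 remainder 10 (A)
Reading remainders bottom-up:
= 0xAFE7


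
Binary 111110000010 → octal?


Group into 3-bit groups: 111110000010
  111 = 7
  110 = 6
  000 = 0
  010 = 2
= 0o7602


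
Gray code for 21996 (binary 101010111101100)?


Binary: 101010111101100
Gray code: G = B XOR (B >> 1)
B >> 1 = 010101011110110
101010111101100 XOR 010101011110110:
  1 XOR 0 = 1
  0 XOR 1 = 1
  1 XOR 0 = 1
  0 XOR 1 = 1
  1 XOR 0 = 1
  0 XOR 1 = 1
  1 XOR 0 = 1
  1 XOR 1 = 0
  1 XOR 1 = 0
  1 XOR 1 = 0
  0 XOR 1 = 1
  1 XOR 0 = 1
  1 XOR 1 = 0
  0 XOR 1 = 1
  0 XOR 0 = 0
= 111111100011010


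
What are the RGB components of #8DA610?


Hex: #8DA610
R = 8D₁₆ = 141
G = A6₁₆ = 166
B = 10₁₆ = 16
= RGB(141, 166, 16)


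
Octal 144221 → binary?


Each octal digit → 3 binary bits:
  1 = 001
  4 = 100
  4 = 100
  2 = 010
  2 = 010
  1 = 001
Concatenate: 001 100 100 010 010 001
= 001100100010010001


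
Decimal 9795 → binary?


Divide by 2 repeatedly:
9795 ÷ 2 = 4897 remainder 1
4897 ÷ 2 = 2448 remainder 1
2448 ÷ 2 = 1224 remainder 0
1224 ÷ 2 = 612 remainder 0
612 ÷ 2 = 306 remainder 0
306 ÷ 2 = 153 remainder 0
153 ÷ 2 = 76 remainder 1
76 ÷ 2 = 38 remainder 0
38 ÷ 2 = 19 remainder 0
19 ÷ 2 = 9 remainder 1
9 ÷ 2 = 4 remainder 1
4 ÷ 2 = 2 remainder 0
2 ÷ 2 = 1 remainder 0
1 ÷ 2 = 0 remainder 1
Reading remainders bottom-up:
= 10011001000011


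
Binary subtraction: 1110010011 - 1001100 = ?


Align and subtract column by column (LSB to MSB, borrowing when needed):
  1110010011
- 0001001100
  ----------
  col 0: (1 - 0 borrow-in) - 0 → 1 - 0 = 1, borrow out 0
  col 1: (1 - 0 borrow-in) - 0 → 1 - 0 = 1, borrow out 0
  col 2: (0 - 0 borrow-in) - 1 → borrow from next column: (0+2) - 1 = 1, borrow out 1
  col 3: (0 - 1 borrow-in) - 1 → borrow from next column: (-1+2) - 1 = 0, borrow out 1
  col 4: (1 - 1 borrow-in) - 0 → 0 - 0 = 0, borrow out 0
  col 5: (0 - 0 borrow-in) - 0 → 0 - 0 = 0, borrow out 0
  col 6: (0 - 0 borrow-in) - 1 → borrow from next column: (0+2) - 1 = 1, borrow out 1
  col 7: (1 - 1 borrow-in) - 0 → 0 - 0 = 0, borrow out 0
  col 8: (1 - 0 borrow-in) - 0 → 1 - 0 = 1, borrow out 0
  col 9: (1 - 0 borrow-in) - 0 → 1 - 0 = 1, borrow out 0
Reading bits MSB→LSB: 1101000111
Strip leading zeros: 1101000111
= 1101000111


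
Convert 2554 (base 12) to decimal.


Positional values (base 12):
  4 × 12^0 = 4 × 1 = 4
  5 × 12^1 = 5 × 12 = 60
  5 × 12^2 = 5 × 144 = 720
  2 × 12^3 = 2 × 1728 = 3456
Sum = 4 + 60 + 720 + 3456
= 4240


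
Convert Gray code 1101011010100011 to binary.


Gray code: 1101011010100011
MSB stays the same: 1
Each subsequent bit = prev_binary XOR current_gray:
  B[1] = 1 XOR 1 = 0
  B[2] = 0 XOR 0 = 0
  B[3] = 0 XOR 1 = 1
  B[4] = 1 XOR 0 = 1
  B[5] = 1 XOR 1 = 0
  B[6] = 0 XOR 1 = 1
  B[7] = 1 XOR 0 = 1
  B[8] = 1 XOR 1 = 0
  B[9] = 0 XOR 0 = 0
  B[10] = 0 XOR 1 = 1
  B[11] = 1 XOR 0 = 1
  B[12] = 1 XOR 0 = 1
  B[13] = 1 XOR 0 = 1
  B[14] = 1 XOR 1 = 0
  B[15] = 0 XOR 1 = 1
= 1001101100111101 (39741 decimal)


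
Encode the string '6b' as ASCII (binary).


String: '6b'  (2 characters)
Per-character ASCII lookup:
  '6': digits start at 48: '6' = 48 + 6 = 54 → 110110
  'b': lowercase starts at 97: 'b' = 97 + 1 = 98 → 1100010
= 110110 1100010


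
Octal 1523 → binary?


Each octal digit → 3 binary bits:
  1 = 001
  5 = 101
  2 = 010
  3 = 011
Concatenate: 001 101 010 011
= 001101010011


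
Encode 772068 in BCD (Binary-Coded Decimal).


Each digit → 4-bit binary:
  7 → 0111
  7 → 0111
  2 → 0010
  0 → 0000
  6 → 0110
  8 → 1000
= 0111 0111 0010 0000 0110 1000


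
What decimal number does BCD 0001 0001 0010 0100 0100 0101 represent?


Each 4-bit group → digit:
  0001 → 1
  0001 → 1
  0010 → 2
  0100 → 4
  0100 → 4
  0101 → 5
= 112445


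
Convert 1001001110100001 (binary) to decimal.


Positional values:
Bit 0: 1 × 2^0 = 1
Bit 5: 1 × 2^5 = 32
Bit 7: 1 × 2^7 = 128
Bit 8: 1 × 2^8 = 256
Bit 9: 1 × 2^9 = 512
Bit 12: 1 × 2^12 = 4096
Bit 15: 1 × 2^15 = 32768
Sum = 1 + 32 + 128 + 256 + 512 + 4096 + 32768
= 37793


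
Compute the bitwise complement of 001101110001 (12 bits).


Original: 001101110001
Invert all bits:
  bit 0: 0 → 1
  bit 1: 0 → 1
  bit 2: 1 → 0
  bit 3: 1 → 0
  bit 4: 0 → 1
  bit 5: 1 → 0
  bit 6: 1 → 0
  bit 7: 1 → 0
  bit 8: 0 → 1
  bit 9: 0 → 1
  bit 10: 0 → 1
  bit 11: 1 → 0
= 110010001110


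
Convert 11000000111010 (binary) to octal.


Group into 3-bit groups: 011000000111010
  011 = 3
  000 = 0
  000 = 0
  111 = 7
  010 = 2
= 0o30072


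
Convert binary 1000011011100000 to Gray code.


Binary: 1000011011100000
Gray code: G = B XOR (B >> 1)
B >> 1 = 0100001101110000
1000011011100000 XOR 0100001101110000:
  1 XOR 0 = 1
  0 XOR 1 = 1
  0 XOR 0 = 0
  0 XOR 0 = 0
  0 XOR 0 = 0
  1 XOR 0 = 1
  1 XOR 1 = 0
  0 XOR 1 = 1
  1 XOR 0 = 1
  1 XOR 1 = 0
  1 XOR 1 = 0
  0 XOR 1 = 1
  0 XOR 0 = 0
  0 XOR 0 = 0
  0 XOR 0 = 0
  0 XOR 0 = 0
= 1100010110010000


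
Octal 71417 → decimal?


Positional values:
Position 0: 7 × 8^0 = 7
Position 1: 1 × 8^1 = 8
Position 2: 4 × 8^2 = 256
Position 3: 1 × 8^3 = 512
Position 4: 7 × 8^4 = 28672
Sum = 7 + 8 + 256 + 512 + 28672
= 29455


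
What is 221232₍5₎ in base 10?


Positional values (base 5):
  2 × 5^0 = 2 × 1 = 2
  3 × 5^1 = 3 × 5 = 15
  2 × 5^2 = 2 × 25 = 50
  1 × 5^3 = 1 × 125 = 125
  2 × 5^4 = 2 × 625 = 1250
  2 × 5^5 = 2 × 3125 = 6250
Sum = 2 + 15 + 50 + 125 + 1250 + 6250
= 7692


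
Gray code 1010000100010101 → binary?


Gray code: 1010000100010101
MSB stays the same: 1
Each subsequent bit = prev_binary XOR current_gray:
  B[1] = 1 XOR 0 = 1
  B[2] = 1 XOR 1 = 0
  B[3] = 0 XOR 0 = 0
  B[4] = 0 XOR 0 = 0
  B[5] = 0 XOR 0 = 0
  B[6] = 0 XOR 0 = 0
  B[7] = 0 XOR 1 = 1
  B[8] = 1 XOR 0 = 1
  B[9] = 1 XOR 0 = 1
  B[10] = 1 XOR 0 = 1
  B[11] = 1 XOR 1 = 0
  B[12] = 0 XOR 0 = 0
  B[13] = 0 XOR 1 = 1
  B[14] = 1 XOR 0 = 1
  B[15] = 1 XOR 1 = 0
= 1100000111100110 (49638 decimal)


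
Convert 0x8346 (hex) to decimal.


Positional values:
Position 0: 6 × 16^0 = 6 × 1 = 6
Position 1: 4 × 16^1 = 4 × 16 = 64
Position 2: 3 × 16^2 = 3 × 256 = 768
Position 3: 8 × 16^3 = 8 × 4096 = 32768
Sum = 6 + 64 + 768 + 32768
= 33606


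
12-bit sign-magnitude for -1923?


Sign bit: 1 (negative)
Magnitude: 1923 = 11110000011
= 111110000011


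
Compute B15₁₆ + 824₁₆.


Align and add column by column (LSB to MSB, each column mod 16 with carry):
  0B15
+ 0824
  ----
  col 0: 5(5) + 4(4) + 0 (carry in) = 9 → 9(9), carry out 0
  col 1: 1(1) + 2(2) + 0 (carry in) = 3 → 3(3), carry out 0
  col 2: B(11) + 8(8) + 0 (carry in) = 19 → 3(3), carry out 1
  col 3: 0(0) + 0(0) + 1 (carry in) = 1 → 1(1), carry out 0
Reading digits MSB→LSB: 1339
Strip leading zeros: 1339
= 0x1339


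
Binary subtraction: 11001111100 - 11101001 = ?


Align and subtract column by column (LSB to MSB, borrowing when needed):
  11001111100
- 00011101001
  -----------
  col 0: (0 - 0 borrow-in) - 1 → borrow from next column: (0+2) - 1 = 1, borrow out 1
  col 1: (0 - 1 borrow-in) - 0 → borrow from next column: (-1+2) - 0 = 1, borrow out 1
  col 2: (1 - 1 borrow-in) - 0 → 0 - 0 = 0, borrow out 0
  col 3: (1 - 0 borrow-in) - 1 → 1 - 1 = 0, borrow out 0
  col 4: (1 - 0 borrow-in) - 0 → 1 - 0 = 1, borrow out 0
  col 5: (1 - 0 borrow-in) - 1 → 1 - 1 = 0, borrow out 0
  col 6: (1 - 0 borrow-in) - 1 → 1 - 1 = 0, borrow out 0
  col 7: (0 - 0 borrow-in) - 1 → borrow from next column: (0+2) - 1 = 1, borrow out 1
  col 8: (0 - 1 borrow-in) - 0 → borrow from next column: (-1+2) - 0 = 1, borrow out 1
  col 9: (1 - 1 borrow-in) - 0 → 0 - 0 = 0, borrow out 0
  col 10: (1 - 0 borrow-in) - 0 → 1 - 0 = 1, borrow out 0
Reading bits MSB→LSB: 10110010011
Strip leading zeros: 10110010011
= 10110010011


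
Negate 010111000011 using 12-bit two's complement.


Original: 010111000011
Step 1 - Invert all bits: 101000111100
Step 2 - Add 1: 101000111100 + 1
= 101000111101 (represents -1475)


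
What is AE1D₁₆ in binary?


Each hex digit → 4 binary bits:
  A = 1010
  E = 1110
  1 = 0001
  D = 1101
Concatenate: 1010 1110 0001 1101
= 1010111000011101


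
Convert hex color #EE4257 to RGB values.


Hex: #EE4257
R = EE₁₆ = 238
G = 42₁₆ = 66
B = 57₁₆ = 87
= RGB(238, 66, 87)


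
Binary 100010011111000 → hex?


Group into 4-bit nibbles: 0100010011111000
  0100 = 4
  0100 = 4
  1111 = F
  1000 = 8
= 0x44F8


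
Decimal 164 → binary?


Divide by 2 repeatedly:
164 ÷ 2 = 82 remainder 0
82 ÷ 2 = 41 remainder 0
41 ÷ 2 = 20 remainder 1
20 ÷ 2 = 10 remainder 0
10 ÷ 2 = 5 remainder 0
5 ÷ 2 = 2 remainder 1
2 ÷ 2 = 1 remainder 0
1 ÷ 2 = 0 remainder 1
Reading remainders bottom-up:
= 10100100


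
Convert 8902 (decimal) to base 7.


Divide by 7 repeatedly:
8902 ÷ 7 = 1271 remainder 5
1271 ÷ 7 = 181 remainder 4
181 ÷ 7 = 25 remainder 6
25 ÷ 7 = 3 remainder 4
3 ÷ 7 = 0 remainder 3
Reading remainders bottom-up:
= 34645


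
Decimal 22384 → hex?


Divide by 16 repeatedly:
22384 ÷ 16 = 1399 remainder 0 (0)
1399 ÷ 16 = 87 remainder 7 (7)
87 ÷ 16 = 5 remainder 7 (7)
5 ÷ 16 = 0 remainder 5 (5)
Reading remainders bottom-up:
= 0x5770


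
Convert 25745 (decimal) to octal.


Divide by 8 repeatedly:
25745 ÷ 8 = 3218 remainder 1
3218 ÷ 8 = 402 remainder 2
402 ÷ 8 = 50 remainder 2
50 ÷ 8 = 6 remainder 2
6 ÷ 8 = 0 remainder 6
Reading remainders bottom-up:
= 0o62221


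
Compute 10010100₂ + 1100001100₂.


Align and add column by column (LSB to MSB, carry propagating):
  00010010100
+ 01100001100
  -----------
  col 0: 0 + 0 + 0 (carry in) = 0 → bit 0, carry out 0
  col 1: 0 + 0 + 0 (carry in) = 0 → bit 0, carry out 0
  col 2: 1 + 1 + 0 (carry in) = 2 → bit 0, carry out 1
  col 3: 0 + 1 + 1 (carry in) = 2 → bit 0, carry out 1
  col 4: 1 + 0 + 1 (carry in) = 2 → bit 0, carry out 1
  col 5: 0 + 0 + 1 (carry in) = 1 → bit 1, carry out 0
  col 6: 0 + 0 + 0 (carry in) = 0 → bit 0, carry out 0
  col 7: 1 + 0 + 0 (carry in) = 1 → bit 1, carry out 0
  col 8: 0 + 1 + 0 (carry in) = 1 → bit 1, carry out 0
  col 9: 0 + 1 + 0 (carry in) = 1 → bit 1, carry out 0
  col 10: 0 + 0 + 0 (carry in) = 0 → bit 0, carry out 0
Reading bits MSB→LSB: 01110100000
Strip leading zeros: 1110100000
= 1110100000


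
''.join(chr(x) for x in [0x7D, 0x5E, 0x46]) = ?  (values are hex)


Codes (hex): 0x7D 0x5E 0x46
Per-code ASCII lookup:
  0x7D = 125  (special character) → '}'
  0x5E = 94  (special character) → '^'
  0x46 = 70  (range 65-90: uppercase, 70 - 65 = 5) → 'F'
= '}^F'


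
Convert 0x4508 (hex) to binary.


Each hex digit → 4 binary bits:
  4 = 0100
  5 = 0101
  0 = 0000
  8 = 1000
Concatenate: 0100 0101 0000 1000
= 0100010100001000


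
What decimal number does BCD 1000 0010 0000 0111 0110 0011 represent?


Each 4-bit group → digit:
  1000 → 8
  0010 → 2
  0000 → 0
  0111 → 7
  0110 → 6
  0011 → 3
= 820763


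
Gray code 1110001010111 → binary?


Gray code: 1110001010111
MSB stays the same: 1
Each subsequent bit = prev_binary XOR current_gray:
  B[1] = 1 XOR 1 = 0
  B[2] = 0 XOR 1 = 1
  B[3] = 1 XOR 0 = 1
  B[4] = 1 XOR 0 = 1
  B[5] = 1 XOR 0 = 1
  B[6] = 1 XOR 1 = 0
  B[7] = 0 XOR 0 = 0
  B[8] = 0 XOR 1 = 1
  B[9] = 1 XOR 0 = 1
  B[10] = 1 XOR 1 = 0
  B[11] = 0 XOR 1 = 1
  B[12] = 1 XOR 1 = 0
= 1011110011010 (6042 decimal)


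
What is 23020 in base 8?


Divide by 8 repeatedly:
23020 ÷ 8 = 2877 remainder 4
2877 ÷ 8 = 359 remainder 5
359 ÷ 8 = 44 remainder 7
44 ÷ 8 = 5 remainder 4
5 ÷ 8 = 0 remainder 5
Reading remainders bottom-up:
= 0o54754


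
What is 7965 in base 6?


Divide by 6 repeatedly:
7965 ÷ 6 = 1327 remainder 3
1327 ÷ 6 = 221 remainder 1
221 ÷ 6 = 36 remainder 5
36 ÷ 6 = 6 remainder 0
6 ÷ 6 = 1 remainder 0
1 ÷ 6 = 0 remainder 1
Reading remainders bottom-up:
= 100513


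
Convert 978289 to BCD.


Each digit → 4-bit binary:
  9 → 1001
  7 → 0111
  8 → 1000
  2 → 0010
  8 → 1000
  9 → 1001
= 1001 0111 1000 0010 1000 1001


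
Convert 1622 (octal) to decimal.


Positional values:
Position 0: 2 × 8^0 = 2
Position 1: 2 × 8^1 = 16
Position 2: 6 × 8^2 = 384
Position 3: 1 × 8^3 = 512
Sum = 2 + 16 + 384 + 512
= 914


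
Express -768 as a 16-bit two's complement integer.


Original: 0000001100000000
Step 1 - Invert all bits: 1111110011111111
Step 2 - Add 1: 1111110011111111 + 1
= 1111110100000000 (represents -768)


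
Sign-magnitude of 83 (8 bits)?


Sign bit: 0 (positive)
Magnitude: 83 = 1010011
= 01010011


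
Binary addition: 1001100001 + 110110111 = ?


Align and add column by column (LSB to MSB, carry propagating):
  01001100001
+ 00110110111
  -----------
  col 0: 1 + 1 + 0 (carry in) = 2 → bit 0, carry out 1
  col 1: 0 + 1 + 1 (carry in) = 2 → bit 0, carry out 1
  col 2: 0 + 1 + 1 (carry in) = 2 → bit 0, carry out 1
  col 3: 0 + 0 + 1 (carry in) = 1 → bit 1, carry out 0
  col 4: 0 + 1 + 0 (carry in) = 1 → bit 1, carry out 0
  col 5: 1 + 1 + 0 (carry in) = 2 → bit 0, carry out 1
  col 6: 1 + 0 + 1 (carry in) = 2 → bit 0, carry out 1
  col 7: 0 + 1 + 1 (carry in) = 2 → bit 0, carry out 1
  col 8: 0 + 1 + 1 (carry in) = 2 → bit 0, carry out 1
  col 9: 1 + 0 + 1 (carry in) = 2 → bit 0, carry out 1
  col 10: 0 + 0 + 1 (carry in) = 1 → bit 1, carry out 0
Reading bits MSB→LSB: 10000011000
Strip leading zeros: 10000011000
= 10000011000


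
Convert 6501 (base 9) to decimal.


Positional values (base 9):
  1 × 9^0 = 1 × 1 = 1
  0 × 9^1 = 0 × 9 = 0
  5 × 9^2 = 5 × 81 = 405
  6 × 9^3 = 6 × 729 = 4374
Sum = 1 + 0 + 405 + 4374
= 4780


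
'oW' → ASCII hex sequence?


String: 'oW'  (2 characters)
Per-character ASCII lookup:
  'o': lowercase starts at 97: 'o' = 97 + 14 = 111 → 0x6F
  'W': uppercase starts at 65: 'W' = 65 + 22 = 87 → 0x57
= 0x6F 0x57


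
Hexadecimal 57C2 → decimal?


Positional values:
Position 0: 2 × 16^0 = 2 × 1 = 2
Position 1: C × 16^1 = 12 × 16 = 192
Position 2: 7 × 16^2 = 7 × 256 = 1792
Position 3: 5 × 16^3 = 5 × 4096 = 20480
Sum = 2 + 192 + 1792 + 20480
= 22466


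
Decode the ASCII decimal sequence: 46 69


Codes (decimal): 46 69
Per-code ASCII lookup:
  46  (special character) → '.'
  69  (range 65-90: uppercase, 69 - 65 = 4) → 'E'
= '.E'


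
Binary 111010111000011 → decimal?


Positional values:
Bit 0: 1 × 2^0 = 1
Bit 1: 1 × 2^1 = 2
Bit 6: 1 × 2^6 = 64
Bit 7: 1 × 2^7 = 128
Bit 8: 1 × 2^8 = 256
Bit 10: 1 × 2^10 = 1024
Bit 12: 1 × 2^12 = 4096
Bit 13: 1 × 2^13 = 8192
Bit 14: 1 × 2^14 = 16384
Sum = 1 + 2 + 64 + 128 + 256 + 1024 + 4096 + 8192 + 16384
= 30147


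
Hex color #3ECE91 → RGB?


Hex: #3ECE91
R = 3E₁₆ = 62
G = CE₁₆ = 206
B = 91₁₆ = 145
= RGB(62, 206, 145)


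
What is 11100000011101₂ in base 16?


Group into 4-bit nibbles: 0011100000011101
  0011 = 3
  1000 = 8
  0001 = 1
  1101 = D
= 0x381D


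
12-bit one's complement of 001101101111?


Original: 001101101111
Invert all bits:
  bit 0: 0 → 1
  bit 1: 0 → 1
  bit 2: 1 → 0
  bit 3: 1 → 0
  bit 4: 0 → 1
  bit 5: 1 → 0
  bit 6: 1 → 0
  bit 7: 0 → 1
  bit 8: 1 → 0
  bit 9: 1 → 0
  bit 10: 1 → 0
  bit 11: 1 → 0
= 110010010000


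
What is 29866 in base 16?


Divide by 16 repeatedly:
29866 ÷ 16 = 1866 remainder 10 (A)
1866 ÷ 16 = 116 remainder 10 (A)
116 ÷ 16 = 7 remainder 4 (4)
7 ÷ 16 = 0 remainder 7 (7)
Reading remainders bottom-up:
= 0x74AA


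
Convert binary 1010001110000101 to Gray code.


Binary: 1010001110000101
Gray code: G = B XOR (B >> 1)
B >> 1 = 0101000111000010
1010001110000101 XOR 0101000111000010:
  1 XOR 0 = 1
  0 XOR 1 = 1
  1 XOR 0 = 1
  0 XOR 1 = 1
  0 XOR 0 = 0
  0 XOR 0 = 0
  1 XOR 0 = 1
  1 XOR 1 = 0
  1 XOR 1 = 0
  0 XOR 1 = 1
  0 XOR 0 = 0
  0 XOR 0 = 0
  0 XOR 0 = 0
  1 XOR 0 = 1
  0 XOR 1 = 1
  1 XOR 0 = 1
= 1111001001000111


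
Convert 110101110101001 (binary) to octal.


Group into 3-bit groups: 110101110101001
  110 = 6
  101 = 5
  110 = 6
  101 = 5
  001 = 1
= 0o65651


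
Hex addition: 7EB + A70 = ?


Align and add column by column (LSB to MSB, each column mod 16 with carry):
  07EB
+ 0A70
  ----
  col 0: B(11) + 0(0) + 0 (carry in) = 11 → B(11), carry out 0
  col 1: E(14) + 7(7) + 0 (carry in) = 21 → 5(5), carry out 1
  col 2: 7(7) + A(10) + 1 (carry in) = 18 → 2(2), carry out 1
  col 3: 0(0) + 0(0) + 1 (carry in) = 1 → 1(1), carry out 0
Reading digits MSB→LSB: 125B
Strip leading zeros: 125B
= 0x125B


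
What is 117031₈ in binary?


Each octal digit → 3 binary bits:
  1 = 001
  1 = 001
  7 = 111
  0 = 000
  3 = 011
  1 = 001
Concatenate: 001 001 111 000 011 001
= 001001111000011001


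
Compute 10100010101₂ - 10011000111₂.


Align and subtract column by column (LSB to MSB, borrowing when needed):
  10100010101
- 10011000111
  -----------
  col 0: (1 - 0 borrow-in) - 1 → 1 - 1 = 0, borrow out 0
  col 1: (0 - 0 borrow-in) - 1 → borrow from next column: (0+2) - 1 = 1, borrow out 1
  col 2: (1 - 1 borrow-in) - 1 → borrow from next column: (0+2) - 1 = 1, borrow out 1
  col 3: (0 - 1 borrow-in) - 0 → borrow from next column: (-1+2) - 0 = 1, borrow out 1
  col 4: (1 - 1 borrow-in) - 0 → 0 - 0 = 0, borrow out 0
  col 5: (0 - 0 borrow-in) - 0 → 0 - 0 = 0, borrow out 0
  col 6: (0 - 0 borrow-in) - 1 → borrow from next column: (0+2) - 1 = 1, borrow out 1
  col 7: (0 - 1 borrow-in) - 1 → borrow from next column: (-1+2) - 1 = 0, borrow out 1
  col 8: (1 - 1 borrow-in) - 0 → 0 - 0 = 0, borrow out 0
  col 9: (0 - 0 borrow-in) - 0 → 0 - 0 = 0, borrow out 0
  col 10: (1 - 0 borrow-in) - 1 → 1 - 1 = 0, borrow out 0
Reading bits MSB→LSB: 00001001110
Strip leading zeros: 1001110
= 1001110


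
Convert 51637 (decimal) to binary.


Divide by 2 repeatedly:
51637 ÷ 2 = 25818 remainder 1
25818 ÷ 2 = 12909 remainder 0
12909 ÷ 2 = 6454 remainder 1
6454 ÷ 2 = 3227 remainder 0
3227 ÷ 2 = 1613 remainder 1
1613 ÷ 2 = 806 remainder 1
806 ÷ 2 = 403 remainder 0
403 ÷ 2 = 201 remainder 1
201 ÷ 2 = 100 remainder 1
100 ÷ 2 = 50 remainder 0
50 ÷ 2 = 25 remainder 0
25 ÷ 2 = 12 remainder 1
12 ÷ 2 = 6 remainder 0
6 ÷ 2 = 3 remainder 0
3 ÷ 2 = 1 remainder 1
1 ÷ 2 = 0 remainder 1
Reading remainders bottom-up:
= 1100100110110101


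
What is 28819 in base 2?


Divide by 2 repeatedly:
28819 ÷ 2 = 14409 remainder 1
14409 ÷ 2 = 7204 remainder 1
7204 ÷ 2 = 3602 remainder 0
3602 ÷ 2 = 1801 remainder 0
1801 ÷ 2 = 900 remainder 1
900 ÷ 2 = 450 remainder 0
450 ÷ 2 = 225 remainder 0
225 ÷ 2 = 112 remainder 1
112 ÷ 2 = 56 remainder 0
56 ÷ 2 = 28 remainder 0
28 ÷ 2 = 14 remainder 0
14 ÷ 2 = 7 remainder 0
7 ÷ 2 = 3 remainder 1
3 ÷ 2 = 1 remainder 1
1 ÷ 2 = 0 remainder 1
Reading remainders bottom-up:
= 111000010010011


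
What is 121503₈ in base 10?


Positional values:
Position 0: 3 × 8^0 = 3
Position 1: 0 × 8^1 = 0
Position 2: 5 × 8^2 = 320
Position 3: 1 × 8^3 = 512
Position 4: 2 × 8^4 = 8192
Position 5: 1 × 8^5 = 32768
Sum = 3 + 0 + 320 + 512 + 8192 + 32768
= 41795


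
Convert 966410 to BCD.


Each digit → 4-bit binary:
  9 → 1001
  6 → 0110
  6 → 0110
  4 → 0100
  1 → 0001
  0 → 0000
= 1001 0110 0110 0100 0001 0000


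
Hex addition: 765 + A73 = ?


Align and add column by column (LSB to MSB, each column mod 16 with carry):
  0765
+ 0A73
  ----
  col 0: 5(5) + 3(3) + 0 (carry in) = 8 → 8(8), carry out 0
  col 1: 6(6) + 7(7) + 0 (carry in) = 13 → D(13), carry out 0
  col 2: 7(7) + A(10) + 0 (carry in) = 17 → 1(1), carry out 1
  col 3: 0(0) + 0(0) + 1 (carry in) = 1 → 1(1), carry out 0
Reading digits MSB→LSB: 11D8
Strip leading zeros: 11D8
= 0x11D8


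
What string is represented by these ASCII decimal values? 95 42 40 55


Codes (decimal): 95 42 40 55
Per-code ASCII lookup:
  95  (special character) → '_'
  42  (special character) → '*'
  40  (special character) → '('
  55  (range 48-57: digits, 55 - 48 = 7) → '7'
= '_*(7'


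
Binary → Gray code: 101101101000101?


Binary: 101101101000101
Gray code: G = B XOR (B >> 1)
B >> 1 = 010110110100010
101101101000101 XOR 010110110100010:
  1 XOR 0 = 1
  0 XOR 1 = 1
  1 XOR 0 = 1
  1 XOR 1 = 0
  0 XOR 1 = 1
  1 XOR 0 = 1
  1 XOR 1 = 0
  0 XOR 1 = 1
  1 XOR 0 = 1
  0 XOR 1 = 1
  0 XOR 0 = 0
  0 XOR 0 = 0
  1 XOR 0 = 1
  0 XOR 1 = 1
  1 XOR 0 = 1
= 111011011100111


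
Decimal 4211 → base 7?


Divide by 7 repeatedly:
4211 ÷ 7 = 601 remainder 4
601 ÷ 7 = 85 remainder 6
85 ÷ 7 = 12 remainder 1
12 ÷ 7 = 1 remainder 5
1 ÷ 7 = 0 remainder 1
Reading remainders bottom-up:
= 15164


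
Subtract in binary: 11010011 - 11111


Align and subtract column by column (LSB to MSB, borrowing when needed):
  11010011
- 00011111
  --------
  col 0: (1 - 0 borrow-in) - 1 → 1 - 1 = 0, borrow out 0
  col 1: (1 - 0 borrow-in) - 1 → 1 - 1 = 0, borrow out 0
  col 2: (0 - 0 borrow-in) - 1 → borrow from next column: (0+2) - 1 = 1, borrow out 1
  col 3: (0 - 1 borrow-in) - 1 → borrow from next column: (-1+2) - 1 = 0, borrow out 1
  col 4: (1 - 1 borrow-in) - 1 → borrow from next column: (0+2) - 1 = 1, borrow out 1
  col 5: (0 - 1 borrow-in) - 0 → borrow from next column: (-1+2) - 0 = 1, borrow out 1
  col 6: (1 - 1 borrow-in) - 0 → 0 - 0 = 0, borrow out 0
  col 7: (1 - 0 borrow-in) - 0 → 1 - 0 = 1, borrow out 0
Reading bits MSB→LSB: 10110100
Strip leading zeros: 10110100
= 10110100


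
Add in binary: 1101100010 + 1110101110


Align and add column by column (LSB to MSB, carry propagating):
  01101100010
+ 01110101110
  -----------
  col 0: 0 + 0 + 0 (carry in) = 0 → bit 0, carry out 0
  col 1: 1 + 1 + 0 (carry in) = 2 → bit 0, carry out 1
  col 2: 0 + 1 + 1 (carry in) = 2 → bit 0, carry out 1
  col 3: 0 + 1 + 1 (carry in) = 2 → bit 0, carry out 1
  col 4: 0 + 0 + 1 (carry in) = 1 → bit 1, carry out 0
  col 5: 1 + 1 + 0 (carry in) = 2 → bit 0, carry out 1
  col 6: 1 + 0 + 1 (carry in) = 2 → bit 0, carry out 1
  col 7: 0 + 1 + 1 (carry in) = 2 → bit 0, carry out 1
  col 8: 1 + 1 + 1 (carry in) = 3 → bit 1, carry out 1
  col 9: 1 + 1 + 1 (carry in) = 3 → bit 1, carry out 1
  col 10: 0 + 0 + 1 (carry in) = 1 → bit 1, carry out 0
Reading bits MSB→LSB: 11100010000
Strip leading zeros: 11100010000
= 11100010000


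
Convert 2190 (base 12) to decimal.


Positional values (base 12):
  0 × 12^0 = 0 × 1 = 0
  9 × 12^1 = 9 × 12 = 108
  1 × 12^2 = 1 × 144 = 144
  2 × 12^3 = 2 × 1728 = 3456
Sum = 0 + 108 + 144 + 3456
= 3708


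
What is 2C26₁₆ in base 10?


Positional values:
Position 0: 6 × 16^0 = 6 × 1 = 6
Position 1: 2 × 16^1 = 2 × 16 = 32
Position 2: C × 16^2 = 12 × 256 = 3072
Position 3: 2 × 16^3 = 2 × 4096 = 8192
Sum = 6 + 32 + 3072 + 8192
= 11302


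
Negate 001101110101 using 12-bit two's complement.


Original: 001101110101
Step 1 - Invert all bits: 110010001010
Step 2 - Add 1: 110010001010 + 1
= 110010001011 (represents -885)


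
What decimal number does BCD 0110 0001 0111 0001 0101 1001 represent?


Each 4-bit group → digit:
  0110 → 6
  0001 → 1
  0111 → 7
  0001 → 1
  0101 → 5
  1001 → 9
= 617159


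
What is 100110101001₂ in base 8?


Group into 3-bit groups: 100110101001
  100 = 4
  110 = 6
  101 = 5
  001 = 1
= 0o4651


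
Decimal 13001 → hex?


Divide by 16 repeatedly:
13001 ÷ 16 = 812 remainder 9 (9)
812 ÷ 16 = 50 remainder 12 (C)
50 ÷ 16 = 3 remainder 2 (2)
3 ÷ 16 = 0 remainder 3 (3)
Reading remainders bottom-up:
= 0x32C9


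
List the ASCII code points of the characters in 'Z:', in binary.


String: 'Z:'  (2 characters)
Per-character ASCII lookup:
  'Z': uppercase starts at 65: 'Z' = 65 + 25 = 90 → 1011010
  ':': special character: ':' = 58 → 111010
= 1011010 111010


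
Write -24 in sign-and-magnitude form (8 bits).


Sign bit: 1 (negative)
Magnitude: 24 = 0011000
= 10011000


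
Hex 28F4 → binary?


Each hex digit → 4 binary bits:
  2 = 0010
  8 = 1000
  F = 1111
  4 = 0100
Concatenate: 0010 1000 1111 0100
= 0010100011110100


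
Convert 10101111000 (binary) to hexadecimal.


Group into 4-bit nibbles: 010101111000
  0101 = 5
  0111 = 7
  1000 = 8
= 0x578


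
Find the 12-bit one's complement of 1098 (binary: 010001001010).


Original: 010001001010
Invert all bits:
  bit 0: 0 → 1
  bit 1: 1 → 0
  bit 2: 0 → 1
  bit 3: 0 → 1
  bit 4: 0 → 1
  bit 5: 1 → 0
  bit 6: 0 → 1
  bit 7: 0 → 1
  bit 8: 1 → 0
  bit 9: 0 → 1
  bit 10: 1 → 0
  bit 11: 0 → 1
= 101110110101


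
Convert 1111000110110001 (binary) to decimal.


Positional values:
Bit 0: 1 × 2^0 = 1
Bit 4: 1 × 2^4 = 16
Bit 5: 1 × 2^5 = 32
Bit 7: 1 × 2^7 = 128
Bit 8: 1 × 2^8 = 256
Bit 12: 1 × 2^12 = 4096
Bit 13: 1 × 2^13 = 8192
Bit 14: 1 × 2^14 = 16384
Bit 15: 1 × 2^15 = 32768
Sum = 1 + 16 + 32 + 128 + 256 + 4096 + 8192 + 16384 + 32768
= 61873


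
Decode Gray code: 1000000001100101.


Gray code: 1000000001100101
MSB stays the same: 1
Each subsequent bit = prev_binary XOR current_gray:
  B[1] = 1 XOR 0 = 1
  B[2] = 1 XOR 0 = 1
  B[3] = 1 XOR 0 = 1
  B[4] = 1 XOR 0 = 1
  B[5] = 1 XOR 0 = 1
  B[6] = 1 XOR 0 = 1
  B[7] = 1 XOR 0 = 1
  B[8] = 1 XOR 0 = 1
  B[9] = 1 XOR 1 = 0
  B[10] = 0 XOR 1 = 1
  B[11] = 1 XOR 0 = 1
  B[12] = 1 XOR 0 = 1
  B[13] = 1 XOR 1 = 0
  B[14] = 0 XOR 0 = 0
  B[15] = 0 XOR 1 = 1
= 1111111110111001 (65465 decimal)


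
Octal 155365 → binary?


Each octal digit → 3 binary bits:
  1 = 001
  5 = 101
  5 = 101
  3 = 011
  6 = 110
  5 = 101
Concatenate: 001 101 101 011 110 101
= 001101101011110101


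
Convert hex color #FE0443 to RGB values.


Hex: #FE0443
R = FE₁₆ = 254
G = 04₁₆ = 4
B = 43₁₆ = 67
= RGB(254, 4, 67)


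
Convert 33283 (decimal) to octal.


Divide by 8 repeatedly:
33283 ÷ 8 = 4160 remainder 3
4160 ÷ 8 = 520 remainder 0
520 ÷ 8 = 65 remainder 0
65 ÷ 8 = 8 remainder 1
8 ÷ 8 = 1 remainder 0
1 ÷ 8 = 0 remainder 1
Reading remainders bottom-up:
= 0o101003


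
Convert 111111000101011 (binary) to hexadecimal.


Group into 4-bit nibbles: 0111111000101011
  0111 = 7
  1110 = E
  0010 = 2
  1011 = B
= 0x7E2B


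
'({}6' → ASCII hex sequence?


String: '({}6'  (4 characters)
Per-character ASCII lookup:
  '(': special character: '(' = 40 → 0x28
  '{': special character: '{' = 123 → 0x7B
  '}': special character: '}' = 125 → 0x7D
  '6': digits start at 48: '6' = 48 + 6 = 54 → 0x36
= 0x28 0x7B 0x7D 0x36


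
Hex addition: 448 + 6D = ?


Align and add column by column (LSB to MSB, each column mod 16 with carry):
  0448
+ 006D
  ----
  col 0: 8(8) + D(13) + 0 (carry in) = 21 → 5(5), carry out 1
  col 1: 4(4) + 6(6) + 1 (carry in) = 11 → B(11), carry out 0
  col 2: 4(4) + 0(0) + 0 (carry in) = 4 → 4(4), carry out 0
  col 3: 0(0) + 0(0) + 0 (carry in) = 0 → 0(0), carry out 0
Reading digits MSB→LSB: 04B5
Strip leading zeros: 4B5
= 0x4B5
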